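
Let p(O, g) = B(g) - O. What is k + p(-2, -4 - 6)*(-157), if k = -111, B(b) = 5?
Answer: -1210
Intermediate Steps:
p(O, g) = 5 - O
k + p(-2, -4 - 6)*(-157) = -111 + (5 - 1*(-2))*(-157) = -111 + (5 + 2)*(-157) = -111 + 7*(-157) = -111 - 1099 = -1210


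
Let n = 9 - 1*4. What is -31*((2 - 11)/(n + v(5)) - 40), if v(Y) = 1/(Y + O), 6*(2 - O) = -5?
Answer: 311953/241 ≈ 1294.4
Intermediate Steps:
O = 17/6 (O = 2 - ⅙*(-5) = 2 + ⅚ = 17/6 ≈ 2.8333)
n = 5 (n = 9 - 4 = 5)
v(Y) = 1/(17/6 + Y) (v(Y) = 1/(Y + 17/6) = 1/(17/6 + Y))
-31*((2 - 11)/(n + v(5)) - 40) = -31*((2 - 11)/(5 + 6/(17 + 6*5)) - 40) = -31*(-9/(5 + 6/(17 + 30)) - 40) = -31*(-9/(5 + 6/47) - 40) = -31*(-9/241/47 - 40) = -31*(-9*47/241 - 40) = -31*(-423/241 - 40) = -31*(-10063/241) = 311953/241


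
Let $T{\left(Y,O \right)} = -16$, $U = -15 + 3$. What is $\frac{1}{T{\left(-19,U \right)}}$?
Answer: $- \frac{1}{16} \approx -0.0625$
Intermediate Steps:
$U = -12$
$\frac{1}{T{\left(-19,U \right)}} = \frac{1}{-16} = - \frac{1}{16}$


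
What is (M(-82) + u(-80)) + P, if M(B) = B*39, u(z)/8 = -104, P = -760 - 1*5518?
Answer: -10308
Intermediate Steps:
P = -6278 (P = -760 - 5518 = -6278)
u(z) = -832 (u(z) = 8*(-104) = -832)
M(B) = 39*B
(M(-82) + u(-80)) + P = (39*(-82) - 832) - 6278 = (-3198 - 832) - 6278 = -4030 - 6278 = -10308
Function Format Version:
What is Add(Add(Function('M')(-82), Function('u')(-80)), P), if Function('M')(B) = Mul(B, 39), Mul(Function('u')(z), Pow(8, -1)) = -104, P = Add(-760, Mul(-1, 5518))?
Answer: -10308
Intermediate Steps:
P = -6278 (P = Add(-760, -5518) = -6278)
Function('u')(z) = -832 (Function('u')(z) = Mul(8, -104) = -832)
Function('M')(B) = Mul(39, B)
Add(Add(Function('M')(-82), Function('u')(-80)), P) = Add(Add(Mul(39, -82), -832), -6278) = Add(Add(-3198, -832), -6278) = Add(-4030, -6278) = -10308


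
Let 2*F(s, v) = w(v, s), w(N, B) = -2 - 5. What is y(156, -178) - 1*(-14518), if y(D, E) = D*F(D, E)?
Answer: 13972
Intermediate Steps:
w(N, B) = -7
F(s, v) = -7/2 (F(s, v) = (1/2)*(-7) = -7/2)
y(D, E) = -7*D/2 (y(D, E) = D*(-7/2) = -7*D/2)
y(156, -178) - 1*(-14518) = -7/2*156 - 1*(-14518) = -546 + 14518 = 13972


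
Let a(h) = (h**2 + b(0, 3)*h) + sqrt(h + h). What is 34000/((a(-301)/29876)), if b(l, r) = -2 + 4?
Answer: 303719416000/26909703 - 145112000*I*sqrt(602)/1157117229 ≈ 11287.0 - 3.077*I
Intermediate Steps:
b(l, r) = 2
a(h) = h**2 + 2*h + sqrt(2)*sqrt(h) (a(h) = (h**2 + 2*h) + sqrt(h + h) = (h**2 + 2*h) + sqrt(2*h) = (h**2 + 2*h) + sqrt(2)*sqrt(h) = h**2 + 2*h + sqrt(2)*sqrt(h))
34000/((a(-301)/29876)) = 34000/((((-301)**2 + 2*(-301) + sqrt(2)*sqrt(-301))/29876)) = 34000/(((90601 - 602 + sqrt(2)*(I*sqrt(301)))*(1/29876))) = 34000/(((90601 - 602 + I*sqrt(602))*(1/29876))) = 34000/(((89999 + I*sqrt(602))*(1/29876))) = 34000/(12857/4268 + I*sqrt(602)/29876)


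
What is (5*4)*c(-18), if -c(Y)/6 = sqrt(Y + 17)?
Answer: -120*I ≈ -120.0*I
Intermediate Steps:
c(Y) = -6*sqrt(17 + Y) (c(Y) = -6*sqrt(Y + 17) = -6*sqrt(17 + Y))
(5*4)*c(-18) = (5*4)*(-6*sqrt(17 - 18)) = 20*(-6*I) = -120*I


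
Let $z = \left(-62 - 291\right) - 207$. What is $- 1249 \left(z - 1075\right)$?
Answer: $2042115$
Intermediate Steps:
$z = -560$ ($z = -353 - 207 = -560$)
$- 1249 \left(z - 1075\right) = - 1249 \left(-560 - 1075\right) = \left(-1249\right) \left(-1635\right) = 2042115$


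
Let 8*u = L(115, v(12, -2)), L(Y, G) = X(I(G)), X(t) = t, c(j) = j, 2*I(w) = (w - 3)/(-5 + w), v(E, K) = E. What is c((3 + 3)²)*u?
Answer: 81/28 ≈ 2.8929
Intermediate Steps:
I(w) = (-3 + w)/(2*(-5 + w)) (I(w) = ((w - 3)/(-5 + w))/2 = ((-3 + w)/(-5 + w))/2 = (-3 + w)/(2*(-5 + w)))
L(Y, G) = (-3 + G)/(2*(-5 + G))
u = 9/112 (u = ((-3 + 12)/(2*(-5 + 12)))/8 = ((½)*9/7)/8 = ((½)*(⅐)*9)/8 = (⅛)*(9/14) = 9/112 ≈ 0.080357)
c((3 + 3)²)*u = (3 + 3)²*(9/112) = 6²*(9/112) = 36*(9/112) = 81/28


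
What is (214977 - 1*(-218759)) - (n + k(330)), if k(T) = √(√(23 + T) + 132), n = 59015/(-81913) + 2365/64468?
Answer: 2290462489547799/5280767284 - √(132 + √353) ≈ 4.3372e+5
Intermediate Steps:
n = -3610854775/5280767284 (n = 59015*(-1/81913) + 2365*(1/64468) = -59015/81913 + 2365/64468 = -3610854775/5280767284 ≈ -0.68377)
k(T) = √(132 + √(23 + T))
(214977 - 1*(-218759)) - (n + k(330)) = (214977 - 1*(-218759)) - (-3610854775/5280767284 + √(132 + √(23 + 330))) = (214977 + 218759) - (-3610854775/5280767284 + √(132 + √353)) = 433736 + (3610854775/5280767284 - √(132 + √353)) = 2290462489547799/5280767284 - √(132 + √353)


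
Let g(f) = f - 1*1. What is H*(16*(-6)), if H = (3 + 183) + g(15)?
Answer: -19200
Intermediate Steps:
g(f) = -1 + f (g(f) = f - 1 = -1 + f)
H = 200 (H = (3 + 183) + (-1 + 15) = 186 + 14 = 200)
H*(16*(-6)) = 200*(16*(-6)) = 200*(-96) = -19200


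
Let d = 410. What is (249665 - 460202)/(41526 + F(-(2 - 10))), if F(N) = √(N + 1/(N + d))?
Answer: -1218157818372/240267607741 + 70179*√1398210/240267607741 ≈ -5.0697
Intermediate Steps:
F(N) = √(N + 1/(410 + N)) (F(N) = √(N + 1/(N + 410)) = √(N + 1/(410 + N)))
(249665 - 460202)/(41526 + F(-(2 - 10))) = (249665 - 460202)/(41526 + √((1 + (-(2 - 10))*(410 - (2 - 10)))/(410 - (2 - 10)))) = -210537/(41526 + √((1 + (-1*(-8))*(410 - 1*(-8)))/(410 - 1*(-8)))) = -210537/(41526 + √((1 + 8*(410 + 8))/(410 + 8))) = -210537/(41526 + √((1 + 8*418)/418)) = -210537/(41526 + √((1 + 3344)/418)) = -210537/(41526 + √((1/418)*3345)) = -210537/(41526 + √(3345/418)) = -210537/(41526 + √1398210/418)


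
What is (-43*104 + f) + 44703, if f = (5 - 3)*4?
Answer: 40239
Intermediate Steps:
f = 8 (f = 2*4 = 8)
(-43*104 + f) + 44703 = (-43*104 + 8) + 44703 = (-4472 + 8) + 44703 = -4464 + 44703 = 40239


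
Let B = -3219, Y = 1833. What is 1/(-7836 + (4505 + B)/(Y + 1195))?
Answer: -1514/11863061 ≈ -0.00012762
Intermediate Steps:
1/(-7836 + (4505 + B)/(Y + 1195)) = 1/(-7836 + (4505 - 3219)/(1833 + 1195)) = 1/(-7836 + 1286/3028) = 1/(-7836 + 1286*(1/3028)) = 1/(-7836 + 643/1514) = 1/(-11863061/1514) = -1514/11863061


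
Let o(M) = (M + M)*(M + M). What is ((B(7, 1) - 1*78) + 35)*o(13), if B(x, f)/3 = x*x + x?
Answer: 84500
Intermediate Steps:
B(x, f) = 3*x + 3*x**2 (B(x, f) = 3*(x*x + x) = 3*(x**2 + x) = 3*(x + x**2) = 3*x + 3*x**2)
o(M) = 4*M**2 (o(M) = (2*M)*(2*M) = 4*M**2)
((B(7, 1) - 1*78) + 35)*o(13) = ((3*7*(1 + 7) - 1*78) + 35)*(4*13**2) = ((3*7*8 - 78) + 35)*(4*169) = ((168 - 78) + 35)*676 = (90 + 35)*676 = 125*676 = 84500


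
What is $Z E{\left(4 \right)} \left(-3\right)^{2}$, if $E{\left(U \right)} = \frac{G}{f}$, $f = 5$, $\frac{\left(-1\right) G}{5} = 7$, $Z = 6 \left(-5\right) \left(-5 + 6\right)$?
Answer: $1890$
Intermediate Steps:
$Z = -30$ ($Z = \left(-30\right) 1 = -30$)
$G = -35$ ($G = \left(-5\right) 7 = -35$)
$E{\left(U \right)} = -7$ ($E{\left(U \right)} = - \frac{35}{5} = \left(-35\right) \frac{1}{5} = -7$)
$Z E{\left(4 \right)} \left(-3\right)^{2} = \left(-30\right) \left(-7\right) \left(-3\right)^{2} = 210 \cdot 9 = 1890$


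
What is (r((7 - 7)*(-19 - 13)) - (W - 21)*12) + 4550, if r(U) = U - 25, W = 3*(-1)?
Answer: 4813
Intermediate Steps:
W = -3
r(U) = -25 + U
(r((7 - 7)*(-19 - 13)) - (W - 21)*12) + 4550 = ((-25 + (7 - 7)*(-19 - 13)) - (-3 - 21)*12) + 4550 = ((-25 + 0*(-32)) - (-24)*12) + 4550 = ((-25 + 0) - 1*(-288)) + 4550 = (-25 + 288) + 4550 = 263 + 4550 = 4813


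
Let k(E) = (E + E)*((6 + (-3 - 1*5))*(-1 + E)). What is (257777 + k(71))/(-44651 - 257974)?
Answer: -26433/33625 ≈ -0.78611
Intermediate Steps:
k(E) = 2*E*(2 - 2*E) (k(E) = (2*E)*((6 + (-3 - 5))*(-1 + E)) = (2*E)*((6 - 8)*(-1 + E)) = (2*E)*(-2*(-1 + E)) = (2*E)*(2 - 2*E) = 2*E*(2 - 2*E))
(257777 + k(71))/(-44651 - 257974) = (257777 + 4*71*(1 - 1*71))/(-44651 - 257974) = (257777 + 4*71*(1 - 71))/(-302625) = (257777 + 4*71*(-70))*(-1/302625) = (257777 - 19880)*(-1/302625) = 237897*(-1/302625) = -26433/33625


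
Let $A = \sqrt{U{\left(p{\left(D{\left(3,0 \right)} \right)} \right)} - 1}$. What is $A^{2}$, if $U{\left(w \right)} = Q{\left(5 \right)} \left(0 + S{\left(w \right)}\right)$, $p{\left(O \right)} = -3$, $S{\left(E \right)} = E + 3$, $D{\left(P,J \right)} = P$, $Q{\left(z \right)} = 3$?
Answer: $-1$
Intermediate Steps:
$S{\left(E \right)} = 3 + E$
$U{\left(w \right)} = 9 + 3 w$ ($U{\left(w \right)} = 3 \left(0 + \left(3 + w\right)\right) = 3 \left(3 + w\right) = 9 + 3 w$)
$A = i$ ($A = \sqrt{\left(9 + 3 \left(-3\right)\right) - 1} = \sqrt{\left(9 - 9\right) - 1} = \sqrt{0 - 1} = \sqrt{-1} = i \approx 1.0 i$)
$A^{2} = i^{2} = -1$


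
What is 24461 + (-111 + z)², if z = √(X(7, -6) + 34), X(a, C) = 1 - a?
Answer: 36810 - 444*√7 ≈ 35635.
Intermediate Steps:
z = 2*√7 (z = √((1 - 1*7) + 34) = √((1 - 7) + 34) = √(-6 + 34) = √28 = 2*√7 ≈ 5.2915)
24461 + (-111 + z)² = 24461 + (-111 + 2*√7)²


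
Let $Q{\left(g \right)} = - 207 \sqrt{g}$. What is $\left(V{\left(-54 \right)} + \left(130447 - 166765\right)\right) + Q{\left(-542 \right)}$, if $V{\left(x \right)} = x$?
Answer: $-36372 - 207 i \sqrt{542} \approx -36372.0 - 4819.1 i$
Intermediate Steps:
$\left(V{\left(-54 \right)} + \left(130447 - 166765\right)\right) + Q{\left(-542 \right)} = \left(-54 + \left(130447 - 166765\right)\right) - 207 \sqrt{-542} = \left(-54 - 36318\right) - 207 i \sqrt{542} = -36372 - 207 i \sqrt{542}$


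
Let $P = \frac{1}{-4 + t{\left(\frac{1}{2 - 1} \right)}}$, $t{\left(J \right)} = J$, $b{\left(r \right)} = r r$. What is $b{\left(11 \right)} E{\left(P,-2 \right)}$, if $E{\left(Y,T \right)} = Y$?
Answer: $- \frac{121}{3} \approx -40.333$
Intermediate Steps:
$b{\left(r \right)} = r^{2}$
$P = - \frac{1}{3}$ ($P = \frac{1}{-4 + \frac{1}{2 - 1}} = \frac{1}{-4 + 1^{-1}} = \frac{1}{-4 + 1} = \frac{1}{-3} = - \frac{1}{3} \approx -0.33333$)
$b{\left(11 \right)} E{\left(P,-2 \right)} = 11^{2} \left(- \frac{1}{3}\right) = 121 \left(- \frac{1}{3}\right) = - \frac{121}{3}$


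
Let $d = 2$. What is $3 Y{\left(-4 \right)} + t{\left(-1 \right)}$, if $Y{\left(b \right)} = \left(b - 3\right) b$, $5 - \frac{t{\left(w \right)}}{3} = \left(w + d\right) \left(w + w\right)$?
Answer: $105$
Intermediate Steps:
$t{\left(w \right)} = 15 - 6 w \left(2 + w\right)$ ($t{\left(w \right)} = 15 - 3 \left(w + 2\right) \left(w + w\right) = 15 - 3 \left(2 + w\right) 2 w = 15 - 3 \cdot 2 w \left(2 + w\right) = 15 - 6 w \left(2 + w\right)$)
$Y{\left(b \right)} = b \left(-3 + b\right)$ ($Y{\left(b \right)} = \left(-3 + b\right) b = b \left(-3 + b\right)$)
$3 Y{\left(-4 \right)} + t{\left(-1 \right)} = 3 \left(- 4 \left(-3 - 4\right)\right) - \left(-27 + 6\right) = 3 \left(\left(-4\right) \left(-7\right)\right) + \left(15 + 12 - 6\right) = 3 \cdot 28 + \left(15 + 12 - 6\right) = 84 + 21 = 105$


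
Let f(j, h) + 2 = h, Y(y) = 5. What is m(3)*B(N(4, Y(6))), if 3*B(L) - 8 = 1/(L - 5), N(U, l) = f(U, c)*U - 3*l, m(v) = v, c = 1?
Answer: 191/24 ≈ 7.9583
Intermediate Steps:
f(j, h) = -2 + h
N(U, l) = -U - 3*l (N(U, l) = (-2 + 1)*U - 3*l = -U - 3*l)
B(L) = 8/3 + 1/(3*(-5 + L)) (B(L) = 8/3 + 1/(3*(L - 5)) = 8/3 + 1/(3*(-5 + L)))
m(3)*B(N(4, Y(6))) = 3*((-39 + 8*(-1*4 - 3*5))/(3*(-5 + (-1*4 - 3*5)))) = 3*((-39 + 8*(-4 - 15))/(3*(-5 + (-4 - 15)))) = 3*((-39 + 8*(-19))/(3*(-5 - 19))) = 3*((1/3)*(-39 - 152)/(-24)) = 3*((1/3)*(-1/24)*(-191)) = 3*(191/72) = 191/24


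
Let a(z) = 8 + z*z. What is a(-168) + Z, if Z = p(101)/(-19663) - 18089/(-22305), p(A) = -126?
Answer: 1768919974331/62654745 ≈ 28233.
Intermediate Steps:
a(z) = 8 + z²
Z = 51213491/62654745 (Z = -126/(-19663) - 18089/(-22305) = -126*(-1/19663) - 18089*(-1/22305) = 18/2809 + 18089/22305 = 51213491/62654745 ≈ 0.81739)
a(-168) + Z = (8 + (-168)²) + 51213491/62654745 = (8 + 28224) + 51213491/62654745 = 28232 + 51213491/62654745 = 1768919974331/62654745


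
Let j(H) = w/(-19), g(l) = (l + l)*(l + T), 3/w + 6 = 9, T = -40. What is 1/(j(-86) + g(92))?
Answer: 19/181791 ≈ 0.00010452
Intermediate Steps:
w = 1 (w = 3/(-6 + 9) = 3/3 = 3*(1/3) = 1)
g(l) = 2*l*(-40 + l) (g(l) = (l + l)*(l - 40) = (2*l)*(-40 + l) = 2*l*(-40 + l))
j(H) = -1/19 (j(H) = 1/(-19) = 1*(-1/19) = -1/19)
1/(j(-86) + g(92)) = 1/(-1/19 + 2*92*(-40 + 92)) = 1/(-1/19 + 2*92*52) = 1/(-1/19 + 9568) = 1/(181791/19) = 19/181791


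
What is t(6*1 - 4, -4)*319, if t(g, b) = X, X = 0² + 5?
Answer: 1595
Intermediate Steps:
X = 5 (X = 0 + 5 = 5)
t(g, b) = 5
t(6*1 - 4, -4)*319 = 5*319 = 1595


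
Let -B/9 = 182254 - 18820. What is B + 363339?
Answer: -1107567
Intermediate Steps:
B = -1470906 (B = -9*(182254 - 18820) = -9*163434 = -1470906)
B + 363339 = -1470906 + 363339 = -1107567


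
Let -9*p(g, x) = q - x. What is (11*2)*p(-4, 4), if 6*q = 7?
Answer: 187/27 ≈ 6.9259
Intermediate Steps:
q = 7/6 (q = (1/6)*7 = 7/6 ≈ 1.1667)
p(g, x) = -7/54 + x/9 (p(g, x) = -(7/6 - x)/9 = -7/54 + x/9)
(11*2)*p(-4, 4) = (11*2)*(-7/54 + (1/9)*4) = 22*(-7/54 + 4/9) = 22*(17/54) = 187/27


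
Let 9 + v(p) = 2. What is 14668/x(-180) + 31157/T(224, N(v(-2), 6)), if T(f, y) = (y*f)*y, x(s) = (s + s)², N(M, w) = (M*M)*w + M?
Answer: 613107521/5337511200 ≈ 0.11487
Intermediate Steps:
v(p) = -7 (v(p) = -9 + 2 = -7)
N(M, w) = M + w*M² (N(M, w) = M²*w + M = w*M² + M = M + w*M²)
x(s) = 4*s² (x(s) = (2*s)² = 4*s²)
T(f, y) = f*y² (T(f, y) = (f*y)*y = f*y²)
14668/x(-180) + 31157/T(224, N(v(-2), 6)) = 14668/((4*(-180)²)) + 31157/((224*(-7*(1 - 7*6))²)) = 14668/((4*32400)) + 31157/((224*(-7*(1 - 42))²)) = 14668/129600 + 31157/((224*(-7*(-41))²)) = 14668*(1/129600) + 31157/((224*287²)) = 3667/32400 + 31157/((224*82369)) = 3667/32400 + 31157/18450656 = 3667/32400 + 31157*(1/18450656) = 3667/32400 + 4451/2635808 = 613107521/5337511200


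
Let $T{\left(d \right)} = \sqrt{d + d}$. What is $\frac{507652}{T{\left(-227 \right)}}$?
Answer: $- \frac{253826 i \sqrt{454}}{227} \approx - 23825.0 i$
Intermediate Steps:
$T{\left(d \right)} = \sqrt{2} \sqrt{d}$ ($T{\left(d \right)} = \sqrt{2 d} = \sqrt{2} \sqrt{d}$)
$\frac{507652}{T{\left(-227 \right)}} = \frac{507652}{\sqrt{2} \sqrt{-227}} = \frac{507652}{\sqrt{2} i \sqrt{227}} = \frac{507652}{i \sqrt{454}} = 507652 \left(- \frac{i \sqrt{454}}{454}\right) = - \frac{253826 i \sqrt{454}}{227}$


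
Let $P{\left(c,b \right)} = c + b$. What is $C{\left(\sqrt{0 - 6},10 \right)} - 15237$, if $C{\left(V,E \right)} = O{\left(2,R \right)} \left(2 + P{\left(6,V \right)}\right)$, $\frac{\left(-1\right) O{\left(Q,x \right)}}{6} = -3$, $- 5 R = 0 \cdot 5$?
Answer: $-15093 + 18 i \sqrt{6} \approx -15093.0 + 44.091 i$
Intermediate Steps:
$R = 0$ ($R = - \frac{0 \cdot 5}{5} = \left(- \frac{1}{5}\right) 0 = 0$)
$P{\left(c,b \right)} = b + c$
$O{\left(Q,x \right)} = 18$ ($O{\left(Q,x \right)} = \left(-6\right) \left(-3\right) = 18$)
$C{\left(V,E \right)} = 144 + 18 V$ ($C{\left(V,E \right)} = 18 \left(2 + \left(V + 6\right)\right) = 18 \left(2 + \left(6 + V\right)\right) = 18 \left(8 + V\right) = 144 + 18 V$)
$C{\left(\sqrt{0 - 6},10 \right)} - 15237 = \left(144 + 18 \sqrt{0 - 6}\right) - 15237 = \left(144 + 18 \sqrt{-6}\right) - 15237 = \left(144 + 18 i \sqrt{6}\right) - 15237 = -15093 + 18 i \sqrt{6}$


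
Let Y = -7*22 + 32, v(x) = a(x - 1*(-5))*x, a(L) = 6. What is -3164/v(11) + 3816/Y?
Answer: -159466/2013 ≈ -79.218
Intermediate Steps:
v(x) = 6*x
Y = -122 (Y = -154 + 32 = -122)
-3164/v(11) + 3816/Y = -3164/(6*11) + 3816/(-122) = -3164/66 + 3816*(-1/122) = -3164*1/66 - 1908/61 = -1582/33 - 1908/61 = -159466/2013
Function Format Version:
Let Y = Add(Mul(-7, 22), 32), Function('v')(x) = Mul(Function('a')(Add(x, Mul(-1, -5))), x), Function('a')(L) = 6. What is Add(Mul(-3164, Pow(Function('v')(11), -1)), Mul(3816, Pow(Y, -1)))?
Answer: Rational(-159466, 2013) ≈ -79.218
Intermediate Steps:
Function('v')(x) = Mul(6, x)
Y = -122 (Y = Add(-154, 32) = -122)
Add(Mul(-3164, Pow(Function('v')(11), -1)), Mul(3816, Pow(Y, -1))) = Add(Mul(-3164, Pow(Mul(6, 11), -1)), Mul(3816, Pow(-122, -1))) = Add(Mul(-3164, Pow(66, -1)), Mul(3816, Rational(-1, 122))) = Add(Mul(-3164, Rational(1, 66)), Rational(-1908, 61)) = Add(Rational(-1582, 33), Rational(-1908, 61)) = Rational(-159466, 2013)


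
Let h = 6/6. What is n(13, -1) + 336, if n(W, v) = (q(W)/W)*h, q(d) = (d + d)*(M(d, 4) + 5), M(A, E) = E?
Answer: 354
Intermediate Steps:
q(d) = 18*d (q(d) = (d + d)*(4 + 5) = (2*d)*9 = 18*d)
h = 1 (h = 6*(1/6) = 1)
n(W, v) = 18 (n(W, v) = ((18*W)/W)*1 = 18*1 = 18)
n(13, -1) + 336 = 18 + 336 = 354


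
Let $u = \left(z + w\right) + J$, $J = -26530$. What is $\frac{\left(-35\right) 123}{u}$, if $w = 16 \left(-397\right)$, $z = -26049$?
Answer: $\frac{4305}{58931} \approx 0.073052$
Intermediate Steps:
$w = -6352$
$u = -58931$ ($u = \left(-26049 - 6352\right) - 26530 = -32401 - 26530 = -58931$)
$\frac{\left(-35\right) 123}{u} = \frac{\left(-35\right) 123}{-58931} = \left(-4305\right) \left(- \frac{1}{58931}\right) = \frac{4305}{58931}$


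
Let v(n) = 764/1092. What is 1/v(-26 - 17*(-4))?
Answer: 273/191 ≈ 1.4293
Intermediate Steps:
v(n) = 191/273 (v(n) = 764*(1/1092) = 191/273)
1/v(-26 - 17*(-4)) = 1/(191/273) = 273/191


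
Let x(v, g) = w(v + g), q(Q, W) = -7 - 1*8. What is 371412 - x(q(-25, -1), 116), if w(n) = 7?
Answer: 371405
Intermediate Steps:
q(Q, W) = -15 (q(Q, W) = -7 - 8 = -15)
x(v, g) = 7
371412 - x(q(-25, -1), 116) = 371412 - 1*7 = 371412 - 7 = 371405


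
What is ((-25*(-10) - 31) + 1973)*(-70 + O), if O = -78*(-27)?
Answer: 4462912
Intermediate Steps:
O = 2106
((-25*(-10) - 31) + 1973)*(-70 + O) = ((-25*(-10) - 31) + 1973)*(-70 + 2106) = ((250 - 31) + 1973)*2036 = (219 + 1973)*2036 = 2192*2036 = 4462912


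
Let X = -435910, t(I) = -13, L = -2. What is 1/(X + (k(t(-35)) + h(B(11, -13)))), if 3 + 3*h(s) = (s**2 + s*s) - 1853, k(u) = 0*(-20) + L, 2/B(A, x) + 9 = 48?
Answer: -4563/1991889424 ≈ -2.2908e-6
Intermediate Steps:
B(A, x) = 2/39 (B(A, x) = 2/(-9 + 48) = 2/39)
k(u) = -2 (k(u) = 0*(-20) - 2 = 0 - 2 = -2)
h(s) = -1856/3 + 2*s**2/3 (h(s) = -1 + ((s**2 + s*s) - 1853)/3 = -1 + ((s**2 + s**2) - 1853)/3 = -1 + (2*s**2 - 1853)/3 = -1 + (-1853 + 2*s**2)/3 = -1 + (-1853/3 + 2*s**2/3) = -1856/3 + 2*s**2/3)
1/(X + (k(t(-35)) + h(B(11, -13)))) = 1/(-435910 + (-2 + (-1856/3 + 2*(2/39)**2/3))) = 1/(-435910 + (-2 + (-1856/3 + (2/3)*(4/1521)))) = 1/(-435910 + (-2 + (-1856/3 + 8/4563))) = 1/(-435910 + (-2 - 2822968/4563)) = 1/(-435910 - 2832094/4563) = 1/(-1991889424/4563) = -4563/1991889424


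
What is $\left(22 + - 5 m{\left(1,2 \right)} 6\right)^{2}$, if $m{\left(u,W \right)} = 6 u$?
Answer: $24964$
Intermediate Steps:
$\left(22 + - 5 m{\left(1,2 \right)} 6\right)^{2} = \left(22 + - 5 \cdot 6 \cdot 1 \cdot 6\right)^{2} = \left(22 + \left(-5\right) 6 \cdot 6\right)^{2} = \left(22 - 180\right)^{2} = \left(-158\right)^{2} = 24964$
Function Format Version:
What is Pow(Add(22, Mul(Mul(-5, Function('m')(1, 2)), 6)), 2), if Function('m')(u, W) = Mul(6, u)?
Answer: 24964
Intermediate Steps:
Pow(Add(22, Mul(Mul(-5, Function('m')(1, 2)), 6)), 2) = Pow(Add(22, Mul(Mul(-5, Mul(6, 1)), 6)), 2) = Pow(Add(22, Mul(Mul(-5, 6), 6)), 2) = Pow(Add(22, Mul(-30, 6)), 2) = Pow(Add(22, -180), 2) = Pow(-158, 2) = 24964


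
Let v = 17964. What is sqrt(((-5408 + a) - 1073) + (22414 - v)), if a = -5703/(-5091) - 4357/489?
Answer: I*sqrt(1403957162494479)/829833 ≈ 45.153*I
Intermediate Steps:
a = -6464240/829833 (a = -5703*(-1/5091) - 4357*1/489 = 1901/1697 - 4357/489 = -6464240/829833 ≈ -7.7898)
sqrt(((-5408 + a) - 1073) + (22414 - v)) = sqrt(((-5408 - 6464240/829833) - 1073) + (22414 - 1*17964)) = sqrt((-4494201104/829833 - 1073) + (22414 - 17964)) = sqrt(-5384611913/829833 + 4450) = sqrt(-1691855063/829833) = I*sqrt(1403957162494479)/829833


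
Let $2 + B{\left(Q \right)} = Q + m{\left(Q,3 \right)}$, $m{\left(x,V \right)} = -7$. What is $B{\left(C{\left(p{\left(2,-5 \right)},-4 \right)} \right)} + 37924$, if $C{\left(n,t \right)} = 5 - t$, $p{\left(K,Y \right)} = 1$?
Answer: $37924$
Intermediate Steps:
$B{\left(Q \right)} = -9 + Q$ ($B{\left(Q \right)} = -2 + \left(Q - 7\right) = -2 + \left(-7 + Q\right) = -9 + Q$)
$B{\left(C{\left(p{\left(2,-5 \right)},-4 \right)} \right)} + 37924 = \left(-9 + \left(5 - -4\right)\right) + 37924 = \left(-9 + \left(5 + 4\right)\right) + 37924 = \left(-9 + 9\right) + 37924 = 0 + 37924 = 37924$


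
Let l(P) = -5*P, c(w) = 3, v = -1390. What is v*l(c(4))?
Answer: 20850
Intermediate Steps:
v*l(c(4)) = -(-6950)*3 = -1390*(-15) = 20850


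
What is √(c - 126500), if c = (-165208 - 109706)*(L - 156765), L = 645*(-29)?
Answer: 2*√12059758270 ≈ 2.1963e+5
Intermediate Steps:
L = -18705
c = 48239159580 (c = (-165208 - 109706)*(-18705 - 156765) = -274914*(-175470) = 48239159580)
√(c - 126500) = √(48239159580 - 126500) = √48239033080 = 2*√12059758270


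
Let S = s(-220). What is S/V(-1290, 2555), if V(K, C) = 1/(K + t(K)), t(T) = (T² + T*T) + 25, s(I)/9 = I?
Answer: -6587331300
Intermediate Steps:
s(I) = 9*I
S = -1980 (S = 9*(-220) = -1980)
t(T) = 25 + 2*T² (t(T) = (T² + T²) + 25 = 2*T² + 25 = 25 + 2*T²)
V(K, C) = 1/(25 + K + 2*K²) (V(K, C) = 1/(K + (25 + 2*K²)) = 1/(25 + K + 2*K²))
S/V(-1290, 2555) = -1980/(1/(25 - 1290 + 2*(-1290)²)) = -1980/(1/(25 - 1290 + 2*1664100)) = -1980/(1/(25 - 1290 + 3328200)) = -1980/(1/3326935) = -1980/1/3326935 = -1980*3326935 = -6587331300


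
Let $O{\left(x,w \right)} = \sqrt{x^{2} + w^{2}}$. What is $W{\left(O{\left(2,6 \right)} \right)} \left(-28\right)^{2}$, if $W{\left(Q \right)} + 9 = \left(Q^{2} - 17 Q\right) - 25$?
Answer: $4704 - 26656 \sqrt{10} \approx -79590.0$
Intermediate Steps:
$O{\left(x,w \right)} = \sqrt{w^{2} + x^{2}}$
$W{\left(Q \right)} = -34 + Q^{2} - 17 Q$ ($W{\left(Q \right)} = -9 - \left(25 - Q^{2} + 17 Q\right) = -34 + Q^{2} - 17 Q$)
$W{\left(O{\left(2,6 \right)} \right)} \left(-28\right)^{2} = \left(-34 + \left(\sqrt{6^{2} + 2^{2}}\right)^{2} - 17 \sqrt{6^{2} + 2^{2}}\right) \left(-28\right)^{2} = \left(-34 + \left(\sqrt{36 + 4}\right)^{2} - 17 \sqrt{36 + 4}\right) 784 = \left(-34 + \left(\sqrt{40}\right)^{2} - 17 \sqrt{40}\right) 784 = \left(-34 + \left(2 \sqrt{10}\right)^{2} - 17 \cdot 2 \sqrt{10}\right) 784 = \left(-34 + 40 - 34 \sqrt{10}\right) 784 = \left(6 - 34 \sqrt{10}\right) 784 = 4704 - 26656 \sqrt{10}$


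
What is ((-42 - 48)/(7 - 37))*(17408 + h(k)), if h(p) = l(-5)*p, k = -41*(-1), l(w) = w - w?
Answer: 52224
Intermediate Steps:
l(w) = 0
k = 41
h(p) = 0 (h(p) = 0*p = 0)
((-42 - 48)/(7 - 37))*(17408 + h(k)) = ((-42 - 48)/(7 - 37))*(17408 + 0) = -90/(-30)*17408 = -90*(-1/30)*17408 = 3*17408 = 52224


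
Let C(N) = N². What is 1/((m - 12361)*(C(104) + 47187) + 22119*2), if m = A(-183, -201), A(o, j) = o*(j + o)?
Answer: 1/3359055971 ≈ 2.9770e-10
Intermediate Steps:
m = 70272 (m = -183*(-201 - 183) = -183*(-384) = 70272)
1/((m - 12361)*(C(104) + 47187) + 22119*2) = 1/((70272 - 12361)*(104² + 47187) + 22119*2) = 1/(57911*(10816 + 47187) + 44238) = 1/(57911*58003 + 44238) = 1/(3359011733 + 44238) = 1/3359055971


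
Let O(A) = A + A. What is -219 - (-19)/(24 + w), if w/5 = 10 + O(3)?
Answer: -22757/104 ≈ -218.82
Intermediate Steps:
O(A) = 2*A
w = 80 (w = 5*(10 + 2*3) = 5*(10 + 6) = 5*16 = 80)
-219 - (-19)/(24 + w) = -219 - (-19)/(24 + 80) = -219 - (-19)/104 = -219 - 1*(-19/104) = -219 + 19/104 = -22757/104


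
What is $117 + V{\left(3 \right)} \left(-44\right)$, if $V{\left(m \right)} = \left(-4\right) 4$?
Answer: $821$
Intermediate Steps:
$V{\left(m \right)} = -16$
$117 + V{\left(3 \right)} \left(-44\right) = 117 - -704 = 117 + 704 = 821$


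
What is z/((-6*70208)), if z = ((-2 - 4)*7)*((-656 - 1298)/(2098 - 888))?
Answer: -6839/42475840 ≈ -0.00016101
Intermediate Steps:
z = 41034/605 (z = (-6*7)*(-1954/1210) = -(-82068)/1210 = -42*(-977/605) = 41034/605 ≈ 67.825)
z/((-6*70208)) = 41034/(605*((-6*70208))) = (41034/605)/(-421248) = (41034/605)*(-1/421248) = -6839/42475840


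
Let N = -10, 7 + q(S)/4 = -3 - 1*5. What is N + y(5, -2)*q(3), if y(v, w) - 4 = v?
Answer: -550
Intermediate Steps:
q(S) = -60 (q(S) = -28 + 4*(-3 - 1*5) = -28 + 4*(-3 - 5) = -28 + 4*(-8) = -28 - 32 = -60)
y(v, w) = 4 + v
N + y(5, -2)*q(3) = -10 + (4 + 5)*(-60) = -10 + 9*(-60) = -10 - 540 = -550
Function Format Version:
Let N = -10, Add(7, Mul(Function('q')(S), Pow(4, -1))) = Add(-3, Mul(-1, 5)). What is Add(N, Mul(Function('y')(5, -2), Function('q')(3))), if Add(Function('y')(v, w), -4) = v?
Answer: -550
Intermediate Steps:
Function('q')(S) = -60 (Function('q')(S) = Add(-28, Mul(4, Add(-3, Mul(-1, 5)))) = Add(-28, Mul(4, Add(-3, -5))) = Add(-28, Mul(4, -8)) = Add(-28, -32) = -60)
Function('y')(v, w) = Add(4, v)
Add(N, Mul(Function('y')(5, -2), Function('q')(3))) = Add(-10, Mul(Add(4, 5), -60)) = Add(-10, Mul(9, -60)) = Add(-10, -540) = -550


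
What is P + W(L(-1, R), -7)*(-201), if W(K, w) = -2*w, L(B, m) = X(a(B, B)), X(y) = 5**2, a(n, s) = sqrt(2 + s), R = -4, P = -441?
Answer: -3255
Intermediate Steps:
X(y) = 25
L(B, m) = 25
P + W(L(-1, R), -7)*(-201) = -441 - 2*(-7)*(-201) = -441 + 14*(-201) = -441 - 2814 = -3255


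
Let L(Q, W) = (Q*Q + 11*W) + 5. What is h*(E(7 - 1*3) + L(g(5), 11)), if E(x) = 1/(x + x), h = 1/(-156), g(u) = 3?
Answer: -1081/1248 ≈ -0.86619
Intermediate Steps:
L(Q, W) = 5 + Q**2 + 11*W (L(Q, W) = (Q**2 + 11*W) + 5 = 5 + Q**2 + 11*W)
h = -1/156 ≈ -0.0064103
E(x) = 1/(2*x)
h*(E(7 - 1*3) + L(g(5), 11)) = -(1/(2*(7 - 1*3)) + (5 + 3**2 + 11*11))/156 = -(1/(2*(7 - 3)) + (5 + 9 + 121))/156 = -((1/2)/4 + 135)/156 = -((1/2)*(1/4) + 135)/156 = -(1/8 + 135)/156 = -1/156*1081/8 = -1081/1248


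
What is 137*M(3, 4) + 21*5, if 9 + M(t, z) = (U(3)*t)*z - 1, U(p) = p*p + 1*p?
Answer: 18463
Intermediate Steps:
U(p) = p + p² (U(p) = p² + p = p + p²)
M(t, z) = -10 + 12*t*z (M(t, z) = -9 + (((3*(1 + 3))*t)*z - 1) = -9 + (((3*4)*t)*z - 1) = -9 + ((12*t)*z - 1) = -9 + (12*t*z - 1) = -9 + (-1 + 12*t*z) = -10 + 12*t*z)
137*M(3, 4) + 21*5 = 137*(-10 + 12*3*4) + 21*5 = 137*(-10 + 144) + 105 = 137*134 + 105 = 18358 + 105 = 18463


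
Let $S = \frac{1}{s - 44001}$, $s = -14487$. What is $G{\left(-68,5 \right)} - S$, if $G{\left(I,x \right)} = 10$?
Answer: $\frac{584881}{58488} \approx 10.0$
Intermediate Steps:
$S = - \frac{1}{58488}$ ($S = \frac{1}{-14487 - 44001} = \frac{1}{-58488} = - \frac{1}{58488} \approx -1.7098 \cdot 10^{-5}$)
$G{\left(-68,5 \right)} - S = 10 - - \frac{1}{58488} = 10 + \frac{1}{58488} = \frac{584881}{58488}$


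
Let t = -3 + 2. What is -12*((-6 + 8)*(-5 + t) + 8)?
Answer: 48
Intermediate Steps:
t = -1
-12*((-6 + 8)*(-5 + t) + 8) = -12*((-6 + 8)*(-5 - 1) + 8) = -12*(2*(-6) + 8) = -12*(-12 + 8) = -12*(-4) = 48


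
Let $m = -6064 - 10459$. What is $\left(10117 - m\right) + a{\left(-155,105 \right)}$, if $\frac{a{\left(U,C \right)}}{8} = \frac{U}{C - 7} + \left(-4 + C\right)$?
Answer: $\frac{1344332}{49} \approx 27435.0$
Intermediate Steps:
$m = -16523$ ($m = -6064 - 10459 = -16523$)
$a{\left(U,C \right)} = -32 + 8 C + \frac{8 U}{-7 + C}$ ($a{\left(U,C \right)} = 8 \left(\frac{U}{C - 7} + \left(-4 + C\right)\right) = 8 \left(\frac{U}{-7 + C} + \left(-4 + C\right)\right) = 8 \left(-4 + C + \frac{U}{-7 + C}\right) = -32 + 8 C + \frac{8 U}{-7 + C}$)
$\left(10117 - m\right) + a{\left(-155,105 \right)} = \left(10117 - -16523\right) + \frac{8 \left(28 - 155 + 105^{2} - 1155\right)}{-7 + 105} = \left(10117 + 16523\right) + \frac{8 \left(28 - 155 + 11025 - 1155\right)}{98} = 26640 + 8 \cdot \frac{1}{98} \cdot 9743 = 26640 + \frac{38972}{49} = \frac{1344332}{49}$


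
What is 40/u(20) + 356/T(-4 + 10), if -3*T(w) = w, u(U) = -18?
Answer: -1622/9 ≈ -180.22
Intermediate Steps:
T(w) = -w/3
40/u(20) + 356/T(-4 + 10) = 40/(-18) + 356/((-(-4 + 10)/3)) = 40*(-1/18) + 356/((-1/3*6)) = -20/9 + 356/(-2) = -20/9 + 356*(-1/2) = -20/9 - 178 = -1622/9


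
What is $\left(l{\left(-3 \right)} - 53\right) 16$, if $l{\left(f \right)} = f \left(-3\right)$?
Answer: $-704$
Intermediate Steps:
$l{\left(f \right)} = - 3 f$
$\left(l{\left(-3 \right)} - 53\right) 16 = \left(\left(-3\right) \left(-3\right) - 53\right) 16 = \left(9 - 53\right) 16 = \left(-44\right) 16 = -704$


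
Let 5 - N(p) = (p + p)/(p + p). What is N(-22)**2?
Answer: 16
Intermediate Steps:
N(p) = 4 (N(p) = 5 - (p + p)/(p + p) = 5 - 2*p/(2*p) = 5 - 2*p*1/(2*p) = 5 - 1*1 = 5 - 1 = 4)
N(-22)**2 = 4**2 = 16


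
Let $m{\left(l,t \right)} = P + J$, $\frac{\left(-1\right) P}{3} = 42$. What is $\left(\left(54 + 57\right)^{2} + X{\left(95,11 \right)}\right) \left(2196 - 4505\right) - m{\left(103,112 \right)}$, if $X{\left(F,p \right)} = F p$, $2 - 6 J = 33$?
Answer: $- \frac{185171777}{6} \approx -3.0862 \cdot 10^{7}$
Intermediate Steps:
$J = - \frac{31}{6}$ ($J = \frac{1}{3} - \frac{11}{2} = - \frac{31}{6} \approx -5.1667$)
$P = -126$ ($P = \left(-3\right) 42 = -126$)
$m{\left(l,t \right)} = - \frac{787}{6}$ ($m{\left(l,t \right)} = -126 - \frac{31}{6} = - \frac{787}{6}$)
$\left(\left(54 + 57\right)^{2} + X{\left(95,11 \right)}\right) \left(2196 - 4505\right) - m{\left(103,112 \right)} = \left(\left(54 + 57\right)^{2} + 95 \cdot 11\right) \left(2196 - 4505\right) - - \frac{787}{6} = \left(111^{2} + 1045\right) \left(-2309\right) + \frac{787}{6} = \left(12321 + 1045\right) \left(-2309\right) + \frac{787}{6} = 13366 \left(-2309\right) + \frac{787}{6} = -30862094 + \frac{787}{6} = - \frac{185171777}{6}$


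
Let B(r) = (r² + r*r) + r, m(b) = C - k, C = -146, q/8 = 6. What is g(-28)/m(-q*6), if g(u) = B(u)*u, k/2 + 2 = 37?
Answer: 5390/27 ≈ 199.63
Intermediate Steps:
k = 70 (k = -4 + 2*37 = -4 + 74 = 70)
q = 48 (q = 8*6 = 48)
m(b) = -216 (m(b) = -146 - 1*70 = -146 - 70 = -216)
B(r) = r + 2*r² (B(r) = (r² + r²) + r = 2*r² + r = r + 2*r²)
g(u) = u²*(1 + 2*u) (g(u) = (u*(1 + 2*u))*u = u²*(1 + 2*u))
g(-28)/m(-q*6) = ((-28)²*(1 + 2*(-28)))/(-216) = (784*(1 - 56))*(-1/216) = (784*(-55))*(-1/216) = -43120*(-1/216) = 5390/27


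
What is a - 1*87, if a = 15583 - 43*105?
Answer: 10981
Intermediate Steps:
a = 11068 (a = 15583 - 4515 = 11068)
a - 1*87 = 11068 - 1*87 = 11068 - 87 = 10981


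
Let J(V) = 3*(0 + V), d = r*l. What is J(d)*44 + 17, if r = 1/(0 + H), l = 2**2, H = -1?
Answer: -511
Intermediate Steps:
l = 4
r = -1 (r = 1/(0 - 1) = 1/(-1) = -1)
d = -4 (d = -1*4 = -4)
J(V) = 3*V
J(d)*44 + 17 = (3*(-4))*44 + 17 = -12*44 + 17 = -528 + 17 = -511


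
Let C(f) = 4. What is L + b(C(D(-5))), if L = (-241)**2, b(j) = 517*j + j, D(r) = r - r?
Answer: 60153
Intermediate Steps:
D(r) = 0
b(j) = 518*j
L = 58081
L + b(C(D(-5))) = 58081 + 518*4 = 58081 + 2072 = 60153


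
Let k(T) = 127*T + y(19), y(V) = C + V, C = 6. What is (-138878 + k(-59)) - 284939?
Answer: -431285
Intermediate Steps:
y(V) = 6 + V
k(T) = 25 + 127*T (k(T) = 127*T + (6 + 19) = 127*T + 25 = 25 + 127*T)
(-138878 + k(-59)) - 284939 = (-138878 + (25 + 127*(-59))) - 284939 = (-138878 + (25 - 7493)) - 284939 = (-138878 - 7468) - 284939 = -146346 - 284939 = -431285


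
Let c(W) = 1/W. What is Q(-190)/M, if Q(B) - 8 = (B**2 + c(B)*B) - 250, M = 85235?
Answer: 35859/85235 ≈ 0.42071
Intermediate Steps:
Q(B) = -241 + B**2 (Q(B) = 8 + ((B**2 + B/B) - 250) = 8 + ((B**2 + 1) - 250) = 8 + ((1 + B**2) - 250) = 8 + (-249 + B**2) = -241 + B**2)
Q(-190)/M = (-241 + (-190)**2)/85235 = (-241 + 36100)*(1/85235) = 35859*(1/85235) = 35859/85235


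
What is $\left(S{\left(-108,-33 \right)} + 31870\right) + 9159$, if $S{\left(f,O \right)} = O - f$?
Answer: $41104$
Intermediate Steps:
$\left(S{\left(-108,-33 \right)} + 31870\right) + 9159 = \left(\left(-33 - -108\right) + 31870\right) + 9159 = \left(\left(-33 + 108\right) + 31870\right) + 9159 = \left(75 + 31870\right) + 9159 = 31945 + 9159 = 41104$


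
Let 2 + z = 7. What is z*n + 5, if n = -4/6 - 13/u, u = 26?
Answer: -⅚ ≈ -0.83333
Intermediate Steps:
z = 5 (z = -2 + 7 = 5)
n = -7/6 (n = -4/6 - 13/26 = -4*⅙ - 13*1/26 = -⅔ - ½ = -7/6 ≈ -1.1667)
z*n + 5 = 5*(-7/6) + 5 = -35/6 + 5 = -⅚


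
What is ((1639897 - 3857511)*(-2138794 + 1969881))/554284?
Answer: 187291916791/277142 ≈ 6.7580e+5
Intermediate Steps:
((1639897 - 3857511)*(-2138794 + 1969881))/554284 = -2217614*(-168913)*(1/554284) = 374583833582*(1/554284) = 187291916791/277142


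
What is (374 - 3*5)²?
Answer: 128881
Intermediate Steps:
(374 - 3*5)² = (374 - 15)² = 359² = 128881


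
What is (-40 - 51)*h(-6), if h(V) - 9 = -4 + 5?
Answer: -910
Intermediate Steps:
h(V) = 10 (h(V) = 9 + (-4 + 5) = 9 + 1 = 10)
(-40 - 51)*h(-6) = (-40 - 51)*10 = -91*10 = -910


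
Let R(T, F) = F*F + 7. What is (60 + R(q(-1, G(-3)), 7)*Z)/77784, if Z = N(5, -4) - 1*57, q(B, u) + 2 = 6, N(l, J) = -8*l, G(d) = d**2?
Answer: -1343/19446 ≈ -0.069063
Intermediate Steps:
q(B, u) = 4 (q(B, u) = -2 + 6 = 4)
R(T, F) = 7 + F**2 (R(T, F) = F**2 + 7 = 7 + F**2)
Z = -97 (Z = -8*5 - 1*57 = -40 - 57 = -97)
(60 + R(q(-1, G(-3)), 7)*Z)/77784 = (60 + (7 + 7**2)*(-97))/77784 = (60 + (7 + 49)*(-97))*(1/77784) = (60 + 56*(-97))*(1/77784) = (60 - 5432)*(1/77784) = -5372*1/77784 = -1343/19446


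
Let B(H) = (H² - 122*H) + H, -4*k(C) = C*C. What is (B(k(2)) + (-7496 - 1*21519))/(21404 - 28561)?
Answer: 28893/7157 ≈ 4.0370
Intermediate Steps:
k(C) = -C²/4 (k(C) = -C*C/4 = -C²/4)
B(H) = H² - 121*H
(B(k(2)) + (-7496 - 1*21519))/(21404 - 28561) = ((-¼*2²)*(-121 - ¼*2²) + (-7496 - 1*21519))/(21404 - 28561) = ((-¼*4)*(-121 - ¼*4) + (-7496 - 21519))/(-7157) = (-(-121 - 1) - 29015)*(-1/7157) = (-1*(-122) - 29015)*(-1/7157) = (122 - 29015)*(-1/7157) = -28893*(-1/7157) = 28893/7157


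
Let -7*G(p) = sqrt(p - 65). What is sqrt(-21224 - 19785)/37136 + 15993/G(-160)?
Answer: I*(1385804112 + 5*sqrt(41009))/185680 ≈ 7463.4*I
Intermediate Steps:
G(p) = -sqrt(-65 + p)/7 (G(p) = -sqrt(p - 65)/7 = -sqrt(-65 + p)/7)
sqrt(-21224 - 19785)/37136 + 15993/G(-160) = sqrt(-21224 - 19785)/37136 + 15993/((-sqrt(-65 - 160)/7)) = sqrt(-41009)*(1/37136) + 15993/((-15*I/7)) = (I*sqrt(41009))*(1/37136) + 15993/((-15*I/7)) = I*sqrt(41009)/37136 + 15993/((-15*I/7)) = I*sqrt(41009)/37136 + 15993*(7*I/15) = I*sqrt(41009)/37136 + 37317*I/5 = 37317*I/5 + I*sqrt(41009)/37136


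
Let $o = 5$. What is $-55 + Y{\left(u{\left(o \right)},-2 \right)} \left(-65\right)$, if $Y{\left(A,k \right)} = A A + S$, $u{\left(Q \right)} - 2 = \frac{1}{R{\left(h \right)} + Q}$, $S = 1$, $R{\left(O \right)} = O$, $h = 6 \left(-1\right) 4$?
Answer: $- \frac{132305}{361} \approx -366.5$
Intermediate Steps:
$h = -24$ ($h = \left(-6\right) 4 = -24$)
$u{\left(Q \right)} = 2 + \frac{1}{-24 + Q}$
$Y{\left(A,k \right)} = 1 + A^{2}$ ($Y{\left(A,k \right)} = A A + 1 = A^{2} + 1 = 1 + A^{2}$)
$-55 + Y{\left(u{\left(o \right)},-2 \right)} \left(-65\right) = -55 + \left(1 + \left(\frac{-47 + 2 \cdot 5}{-24 + 5}\right)^{2}\right) \left(-65\right) = -55 + \left(1 + \left(\frac{-47 + 10}{-19}\right)^{2}\right) \left(-65\right) = -55 + \left(1 + \left(\left(- \frac{1}{19}\right) \left(-37\right)\right)^{2}\right) \left(-65\right) = -55 + \left(1 + \left(\frac{37}{19}\right)^{2}\right) \left(-65\right) = -55 + \left(1 + \frac{1369}{361}\right) \left(-65\right) = -55 + \frac{1730}{361} \left(-65\right) = -55 - \frac{112450}{361} = - \frac{132305}{361}$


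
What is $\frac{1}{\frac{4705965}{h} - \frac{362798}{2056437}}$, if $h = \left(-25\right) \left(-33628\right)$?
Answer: $\frac{345769317180}{1874503253621} \approx 0.18446$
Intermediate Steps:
$h = 840700$
$\frac{1}{\frac{4705965}{h} - \frac{362798}{2056437}} = \frac{1}{\frac{4705965}{840700} - \frac{362798}{2056437}} = \frac{1}{4705965 \cdot \frac{1}{840700} - \frac{362798}{2056437}} = \frac{1}{\frac{941193}{168140} - \frac{362798}{2056437}} = \frac{1}{\frac{1874503253621}{345769317180}} = \frac{345769317180}{1874503253621}$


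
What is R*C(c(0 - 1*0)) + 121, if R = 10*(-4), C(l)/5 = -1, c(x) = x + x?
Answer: 321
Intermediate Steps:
c(x) = 2*x
C(l) = -5 (C(l) = 5*(-1) = -5)
R = -40
R*C(c(0 - 1*0)) + 121 = -40*(-5) + 121 = 200 + 121 = 321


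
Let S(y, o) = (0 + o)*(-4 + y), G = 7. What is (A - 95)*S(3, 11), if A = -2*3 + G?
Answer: 1034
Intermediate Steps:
A = 1 (A = -2*3 + 7 = -6 + 7 = 1)
S(y, o) = o*(-4 + y)
(A - 95)*S(3, 11) = (1 - 95)*(11*(-4 + 3)) = -1034*(-1) = -94*(-11) = 1034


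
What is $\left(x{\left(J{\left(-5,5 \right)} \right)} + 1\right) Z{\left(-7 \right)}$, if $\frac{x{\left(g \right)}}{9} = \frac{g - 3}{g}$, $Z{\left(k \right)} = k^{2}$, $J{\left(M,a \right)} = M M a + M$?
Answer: $\frac{19159}{40} \approx 478.98$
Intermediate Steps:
$J{\left(M,a \right)} = M + a M^{2}$ ($J{\left(M,a \right)} = M^{2} a + M = a M^{2} + M = M + a M^{2}$)
$x{\left(g \right)} = \frac{9 \left(-3 + g\right)}{g}$ ($x{\left(g \right)} = 9 \frac{g - 3}{g} = 9 \frac{-3 + g}{g} = \frac{9 \left(-3 + g\right)}{g}$)
$\left(x{\left(J{\left(-5,5 \right)} \right)} + 1\right) Z{\left(-7 \right)} = \left(\left(9 - \frac{27}{\left(-5\right) \left(1 - 25\right)}\right) + 1\right) \left(-7\right)^{2} = \left(\left(9 - \frac{27}{\left(-5\right) \left(1 - 25\right)}\right) + 1\right) 49 = \left(\left(9 - \frac{27}{\left(-5\right) \left(-24\right)}\right) + 1\right) 49 = \left(\left(9 - \frac{27}{120}\right) + 1\right) 49 = \left(\left(9 - \frac{9}{40}\right) + 1\right) 49 = \left(\frac{351}{40} + 1\right) 49 = \frac{391}{40} \cdot 49 = \frac{19159}{40}$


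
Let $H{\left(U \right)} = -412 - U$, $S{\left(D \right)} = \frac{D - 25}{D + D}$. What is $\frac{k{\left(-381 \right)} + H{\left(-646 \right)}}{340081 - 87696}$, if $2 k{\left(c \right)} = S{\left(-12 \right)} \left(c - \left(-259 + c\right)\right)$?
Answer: $\frac{4163}{2422896} \approx 0.0017182$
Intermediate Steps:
$S{\left(D \right)} = \frac{-25 + D}{2 D}$
$k{\left(c \right)} = \frac{9583}{48}$ ($k{\left(c \right)} = \frac{\frac{-25 - 12}{2 \left(-12\right)} \left(c - \left(-259 + c\right)\right)}{2} = \frac{\frac{1}{2} \left(- \frac{1}{12}\right) \left(-37\right) 259}{2} = \frac{\frac{37}{24} \cdot 259}{2} = \frac{1}{2} \cdot \frac{9583}{24} = \frac{9583}{48}$)
$\frac{k{\left(-381 \right)} + H{\left(-646 \right)}}{340081 - 87696} = \frac{\frac{9583}{48} - -234}{340081 - 87696} = \frac{\frac{9583}{48} + \left(-412 + 646\right)}{252385} = \left(\frac{9583}{48} + 234\right) \frac{1}{252385} = \frac{20815}{48} \cdot \frac{1}{252385} = \frac{4163}{2422896}$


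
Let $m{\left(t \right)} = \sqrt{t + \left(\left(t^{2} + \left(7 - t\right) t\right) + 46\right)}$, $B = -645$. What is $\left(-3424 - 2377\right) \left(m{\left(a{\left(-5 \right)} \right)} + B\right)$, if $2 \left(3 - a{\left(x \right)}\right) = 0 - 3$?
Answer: $3741645 - 5801 \sqrt{82} \approx 3.6891 \cdot 10^{6}$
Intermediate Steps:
$a{\left(x \right)} = \frac{9}{2}$ ($a{\left(x \right)} = 3 - \frac{0 - 3}{2} = 3 - - \frac{3}{2} = 3 + \frac{3}{2} = \frac{9}{2}$)
$m{\left(t \right)} = \sqrt{46 + t + t^{2} + t \left(7 - t\right)}$ ($m{\left(t \right)} = \sqrt{t + \left(\left(t^{2} + t \left(7 - t\right)\right) + 46\right)} = \sqrt{t + \left(46 + t^{2} + t \left(7 - t\right)\right)} = \sqrt{46 + t + t^{2} + t \left(7 - t\right)}$)
$\left(-3424 - 2377\right) \left(m{\left(a{\left(-5 \right)} \right)} + B\right) = \left(-3424 - 2377\right) \left(\sqrt{46 + 8 \cdot \frac{9}{2}} - 645\right) = - 5801 \left(\sqrt{46 + 36} - 645\right) = - 5801 \left(\sqrt{82} - 645\right) = - 5801 \left(-645 + \sqrt{82}\right) = 3741645 - 5801 \sqrt{82}$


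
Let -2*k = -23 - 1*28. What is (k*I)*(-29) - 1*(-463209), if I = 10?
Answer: 455814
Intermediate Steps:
k = 51/2 (k = -(-23 - 1*28)/2 = -(-23 - 28)/2 = -½*(-51) = 51/2 ≈ 25.500)
(k*I)*(-29) - 1*(-463209) = ((51/2)*10)*(-29) - 1*(-463209) = 255*(-29) + 463209 = -7395 + 463209 = 455814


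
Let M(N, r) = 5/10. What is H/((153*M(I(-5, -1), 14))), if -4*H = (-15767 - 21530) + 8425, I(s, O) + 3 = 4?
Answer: 1604/17 ≈ 94.353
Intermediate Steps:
I(s, O) = 1 (I(s, O) = -3 + 4 = 1)
M(N, r) = 1/2 (M(N, r) = 5*(1/10) = 1/2)
H = 7218 (H = -((-15767 - 21530) + 8425)/4 = -(-37297 + 8425)/4 = -1/4*(-28872) = 7218)
H/((153*M(I(-5, -1), 14))) = 7218/((153*(1/2))) = 7218/(153/2) = 7218*(2/153) = 1604/17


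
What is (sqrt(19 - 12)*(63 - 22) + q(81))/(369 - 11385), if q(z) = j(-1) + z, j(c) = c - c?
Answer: -1/136 - 41*sqrt(7)/11016 ≈ -0.017200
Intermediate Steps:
j(c) = 0
q(z) = z (q(z) = 0 + z = z)
(sqrt(19 - 12)*(63 - 22) + q(81))/(369 - 11385) = (sqrt(19 - 12)*(63 - 22) + 81)/(369 - 11385) = (sqrt(7)*41 + 81)/(-11016) = (41*sqrt(7) + 81)*(-1/11016) = (81 + 41*sqrt(7))*(-1/11016) = -1/136 - 41*sqrt(7)/11016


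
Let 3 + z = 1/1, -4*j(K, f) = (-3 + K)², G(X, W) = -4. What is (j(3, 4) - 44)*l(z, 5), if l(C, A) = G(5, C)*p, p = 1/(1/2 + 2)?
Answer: 352/5 ≈ 70.400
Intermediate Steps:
j(K, f) = -(-3 + K)²/4
p = ⅖ (p = 1/(1*(½) + 2) = 1/(½ + 2) = 1/(5/2) = ⅖ ≈ 0.40000)
z = -2 (z = -3 + 1/1 = -3 + 1 = -2)
l(C, A) = -8/5 (l(C, A) = -4*⅖ = -8/5)
(j(3, 4) - 44)*l(z, 5) = (-(-3 + 3)²/4 - 44)*(-8/5) = (-¼*0² - 44)*(-8/5) = (-¼*0 - 44)*(-8/5) = (0 - 44)*(-8/5) = -44*(-8/5) = 352/5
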